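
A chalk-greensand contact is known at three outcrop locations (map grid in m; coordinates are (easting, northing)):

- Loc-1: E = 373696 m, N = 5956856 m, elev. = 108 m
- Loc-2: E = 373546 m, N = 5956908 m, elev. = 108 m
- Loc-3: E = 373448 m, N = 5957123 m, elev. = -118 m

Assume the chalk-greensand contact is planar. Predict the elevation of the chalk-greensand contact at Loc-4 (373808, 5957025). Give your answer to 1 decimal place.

-151.5 m

Two edge vectors: Loc-1→Loc-2 = (-150, 52, 0), Loc-1→Loc-3 = (-248, 267, -226).
Normal n = (Loc-1→Loc-2) × (Loc-1→Loc-3) = (-11752, -33900, -27154).
So ∂z/∂E = −n_x/n_z = −0.432790749 and ∂z/∂N = −n_y/n_z = −1.248434853.
Intercept c from Loc-1: 108 + 161732.17 + 7436746.65 = 7598586.82.
At (373808, 5957025): z = −161780.6 − 7436957.6 + 7598586.82 = -151.5 m.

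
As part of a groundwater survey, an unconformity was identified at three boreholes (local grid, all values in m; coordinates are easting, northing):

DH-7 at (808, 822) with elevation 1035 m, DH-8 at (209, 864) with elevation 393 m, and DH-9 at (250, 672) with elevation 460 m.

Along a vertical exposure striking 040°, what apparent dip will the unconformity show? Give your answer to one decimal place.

30.5°

Let the plane be z = a·easting + b·northing + c.
DH-8−DH-7: −599a + 42b = −642;  DH-9−DH-7: −558a − 150b = −575.
Solving gives a = 1.06324, b = −0.12191.
Unit vector along 040° is (sin 40°, cos 40°) = (0.6428, 0.7660).
Slope in that direction = a·(0.6428) + b·(0.7660) = 0.59005.
Apparent dip = arctan|0.59005| = 30.5° (true dip is 46.9°, so apparent ≤ true as expected).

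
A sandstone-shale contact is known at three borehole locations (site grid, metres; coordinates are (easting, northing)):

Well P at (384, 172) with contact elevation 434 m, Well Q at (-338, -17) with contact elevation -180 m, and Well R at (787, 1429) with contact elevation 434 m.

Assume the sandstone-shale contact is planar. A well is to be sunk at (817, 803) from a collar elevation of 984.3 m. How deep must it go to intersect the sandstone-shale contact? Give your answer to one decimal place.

336.1 m

Two edge vectors: Well P→Well Q = (-722, -189, -614), Well P→Well R = (403, 1257, 0).
Normal n = (Well P→Well Q) × (Well P→Well R) = (771798, -247442, -831387).
So ∂z/∂E = −n_x/n_z = 0.928326 and ∂z/∂N = −n_y/n_z = −0.297626.
Intercept c from Well P: 434 − 356.48 + 51.19 = 128.71.
At (817, 803): z_contact = 758.44 − 238.99 + 128.71 = 648.16 m.
Depth below ground = 984.3 − 648.16 = 336.1 m.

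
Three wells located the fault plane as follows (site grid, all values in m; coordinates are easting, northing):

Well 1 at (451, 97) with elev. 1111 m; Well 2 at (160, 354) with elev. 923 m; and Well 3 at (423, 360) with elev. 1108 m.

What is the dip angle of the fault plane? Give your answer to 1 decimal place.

35.2°

Let the plane be z = a·easting + b·northing + c.
Well 2−Well 1: −291a + 257b = −188;  Well 3−Well 1: −28a + 263b = −3.
Solving gives a = 0.70198, b = 0.06333.
Gradient magnitude |∇z| = √(a² + b²) = √(0.49277 + 0.00401) = 0.70483.
True dip = arctan(0.70483) = 35.2°, dipping toward W (azimuth ≈ 265°).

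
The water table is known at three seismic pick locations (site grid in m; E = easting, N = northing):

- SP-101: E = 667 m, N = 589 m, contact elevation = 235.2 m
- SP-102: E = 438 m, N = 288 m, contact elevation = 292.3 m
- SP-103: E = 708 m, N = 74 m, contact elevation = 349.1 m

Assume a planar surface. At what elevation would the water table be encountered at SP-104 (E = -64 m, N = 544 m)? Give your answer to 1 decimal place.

217.7 m

Let the plane be z = a·E + b·N + c.
SP-102−SP-101: −229a − 301b = 57.1;  SP-103−SP-101: 41a − 515b = 113.9.
Solving gives a = 0.03744, b = −0.21818.
Then c = 235.2 − a·667 − b·589 = 338.74.
At (-64, 544): z = −2.4 − 118.7 + 338.74 = 217.7 m.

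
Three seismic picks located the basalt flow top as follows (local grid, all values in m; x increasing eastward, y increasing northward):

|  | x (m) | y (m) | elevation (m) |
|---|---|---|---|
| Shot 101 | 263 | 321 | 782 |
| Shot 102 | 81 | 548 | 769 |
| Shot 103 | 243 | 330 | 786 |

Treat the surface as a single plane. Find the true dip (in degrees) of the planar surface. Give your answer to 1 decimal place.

26.1°

Two edge vectors: Shot 101→Shot 102 = (-182, 227, -13), Shot 101→Shot 103 = (-20, 9, 4).
Normal n = (Shot 101→Shot 102) × (Shot 101→Shot 103) = (1025, 988, 2902).
So ∂z/∂x = −n_x/n_z = −0.35320 and ∂z/∂y = −n_y/n_z = −0.34045.
Gradient magnitude |∇z| = √(a² + b²) = √(0.12475 + 0.11591) = 0.49057.
True dip = arctan(0.49057) = 26.1°, dipping toward NE (azimuth ≈ 046°).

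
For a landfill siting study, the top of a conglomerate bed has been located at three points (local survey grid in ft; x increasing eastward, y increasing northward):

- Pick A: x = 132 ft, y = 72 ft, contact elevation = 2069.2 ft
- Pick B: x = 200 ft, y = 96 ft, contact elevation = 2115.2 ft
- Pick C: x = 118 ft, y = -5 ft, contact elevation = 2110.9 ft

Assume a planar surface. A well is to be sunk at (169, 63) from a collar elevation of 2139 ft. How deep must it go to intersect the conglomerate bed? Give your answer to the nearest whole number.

29 ft

Two edge vectors: Pick A→Pick B = (68, 24, 46), Pick A→Pick C = (-14, -77, 41.7).
Normal n = (Pick A→Pick B) × (Pick A→Pick C) = (4542.8, -3479.6, -4900).
So ∂z/∂x = −n_x/n_z = 0.92710 and ∂z/∂y = −n_y/n_z = −0.71012.
Intercept c from Pick A: 2069.2 − 122.38 + 51.13 = 1997.95.
At (169, 63): z_contact = 156.7 − 44.7 + 1997.95 = 2109.9 ft.
Depth below ground = 2139 − 2109.9 = 29 ft.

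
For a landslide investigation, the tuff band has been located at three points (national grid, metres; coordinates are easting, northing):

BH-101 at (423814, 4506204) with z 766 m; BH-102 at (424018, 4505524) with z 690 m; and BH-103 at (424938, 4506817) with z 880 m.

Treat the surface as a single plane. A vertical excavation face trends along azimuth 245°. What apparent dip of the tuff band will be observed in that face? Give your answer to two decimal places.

4.75°

Two edge vectors: BH-101→BH-102 = (204, -680, -76), BH-101→BH-103 = (1124, 613, 114).
Normal n = (BH-101→BH-102) × (BH-101→BH-103) = (-30932, -108680, 889372).
So ∂z/∂easting = −n_x/n_z = 0.03478 and ∂z/∂northing = −n_y/n_z = 0.12220.
Unit vector along 245° is (sin 245°, cos 245°) = (-0.9063, -0.4226).
Slope in that direction = a·(-0.9063) + b·(-0.4226) = −0.08316.
Apparent dip = arctan|0.08316| = 4.75° (true dip is 7.2°, so apparent ≤ true as expected).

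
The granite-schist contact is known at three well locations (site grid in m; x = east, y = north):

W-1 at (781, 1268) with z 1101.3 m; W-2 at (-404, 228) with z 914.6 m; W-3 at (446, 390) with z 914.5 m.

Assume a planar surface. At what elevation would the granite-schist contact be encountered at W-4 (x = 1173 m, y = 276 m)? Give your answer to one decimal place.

856.5 m

Two edge vectors: W-1→W-2 = (-1185, -1040, -186.7), W-1→W-3 = (-335, -878, -186.8).
Normal n = (W-1→W-2) × (W-1→W-3) = (30349.4, -158813.5, 692030).
So ∂z/∂x = −n_x/n_z = −0.043856 and ∂z/∂y = −n_y/n_z = 0.229489.
Intercept c from W-1: 1101.3 + 34.25 − 290.99 = 844.56.
At (1173, 276): z = −51.4 + 63.3 + 844.56 = 856.5 m.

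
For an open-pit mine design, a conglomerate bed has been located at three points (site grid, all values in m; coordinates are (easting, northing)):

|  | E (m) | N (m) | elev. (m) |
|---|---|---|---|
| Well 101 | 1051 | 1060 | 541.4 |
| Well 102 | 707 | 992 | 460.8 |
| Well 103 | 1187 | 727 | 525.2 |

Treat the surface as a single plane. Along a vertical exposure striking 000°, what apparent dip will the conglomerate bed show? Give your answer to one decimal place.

Let the plane be z = a·E + b·N + c.
Well 102−Well 101: −344a − 68b = −80.6;  Well 103−Well 101: 136a − 333b = −16.2.
Solving gives a = 0.20790, b = 0.13356.
Unit vector along 000° is (sin 0°, cos 0°) = (0.0000, 1.0000).
Slope in that direction = a·(0.0000) + b·(1.0000) = 0.13356.
Apparent dip = arctan|0.13356| = 7.6° (true dip is 13.9°, so apparent ≤ true as expected).

7.6°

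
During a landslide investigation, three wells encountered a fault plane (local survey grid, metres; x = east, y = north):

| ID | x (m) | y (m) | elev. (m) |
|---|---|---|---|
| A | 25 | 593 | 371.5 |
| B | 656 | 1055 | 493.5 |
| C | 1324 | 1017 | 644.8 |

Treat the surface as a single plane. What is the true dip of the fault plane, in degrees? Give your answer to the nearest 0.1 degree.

12.8°

Let the plane be z = a·x + b·y + c.
B−A: 631a + 462b = 122;  C−A: 1299a + 424b = 273.3.
Solving gives a = 0.22411, b = −0.04202.
Gradient magnitude |∇z| = √(a² + b²) = √(0.05022 + 0.00177) = 0.22801.
True dip = arctan(0.22801) = 12.8°, dipping toward W (azimuth ≈ 281°).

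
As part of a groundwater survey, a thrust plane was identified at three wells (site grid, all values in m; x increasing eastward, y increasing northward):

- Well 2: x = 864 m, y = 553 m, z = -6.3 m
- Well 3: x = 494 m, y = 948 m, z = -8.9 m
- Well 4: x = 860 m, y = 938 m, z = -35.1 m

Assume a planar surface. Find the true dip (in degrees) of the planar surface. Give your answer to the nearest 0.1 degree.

Let the plane be z = a·x + b·y + c.
Well 3−Well 2: −370a + 395b = −2.6;  Well 4−Well 2: −4a + 385b = −28.8.
Solving gives a = −0.07365, b = −0.07557.
Gradient magnitude |∇z| = √(a² + b²) = √(0.00542 + 0.00571) = 0.10552.
True dip = arctan(0.10552) = 6.0°, dipping toward NE (azimuth ≈ 044°).

6.0°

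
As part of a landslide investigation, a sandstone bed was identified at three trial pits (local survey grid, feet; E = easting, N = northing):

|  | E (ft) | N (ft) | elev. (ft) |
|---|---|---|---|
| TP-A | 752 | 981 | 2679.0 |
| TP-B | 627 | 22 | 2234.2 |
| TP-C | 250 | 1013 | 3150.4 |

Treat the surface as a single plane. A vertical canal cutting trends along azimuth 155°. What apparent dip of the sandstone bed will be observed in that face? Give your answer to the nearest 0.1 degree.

Two edge vectors: TP-A→TP-B = (-125, -959, -444.8), TP-A→TP-C = (-502, 32, 471.4).
Normal n = (TP-A→TP-B) × (TP-A→TP-C) = (-437839, 282214.6, -485418).
So ∂z/∂E = −n_x/n_z = −0.90198 and ∂z/∂N = −n_y/n_z = 0.58138.
Unit vector along 155° is (sin 155°, cos 155°) = (0.4226, -0.9063).
Slope in that direction = a·(0.4226) + b·(-0.9063) = −0.90811.
Apparent dip = arctan|0.90811| = 42.2° (true dip is 47.0°, so apparent ≤ true as expected).

42.2°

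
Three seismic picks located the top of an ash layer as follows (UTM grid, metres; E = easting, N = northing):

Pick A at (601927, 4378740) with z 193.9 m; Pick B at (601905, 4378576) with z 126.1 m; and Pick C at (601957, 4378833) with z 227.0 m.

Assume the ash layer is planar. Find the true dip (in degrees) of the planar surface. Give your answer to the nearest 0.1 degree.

28.7°

Two edge vectors: Pick A→Pick B = (-22, -164, -67.8), Pick A→Pick C = (30, 93, 33.1).
Normal n = (Pick A→Pick B) × (Pick A→Pick C) = (877, -1305.8, 2874).
So ∂z/∂E = −n_x/n_z = −0.30515 and ∂z/∂N = −n_y/n_z = 0.45435.
Gradient magnitude |∇z| = √(a² + b²) = √(0.09312 + 0.20643) = 0.54731.
True dip = arctan(0.54731) = 28.7°, dipping toward SE (azimuth ≈ 146°).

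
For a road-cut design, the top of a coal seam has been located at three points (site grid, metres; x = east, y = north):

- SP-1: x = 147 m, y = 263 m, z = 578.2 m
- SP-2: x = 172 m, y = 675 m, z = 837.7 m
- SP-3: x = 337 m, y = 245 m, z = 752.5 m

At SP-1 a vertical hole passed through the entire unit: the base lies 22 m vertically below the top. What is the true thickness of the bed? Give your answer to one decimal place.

14.6 m

Two edge vectors: SP-1→SP-2 = (25, 412, 259.5), SP-1→SP-3 = (190, -18, 174.3).
Normal n = (SP-1→SP-2) × (SP-1→SP-3) = (76482.6, 44947.5, -78730).
So ∂z/∂x = −n_x/n_z = 0.97145 and ∂z/∂y = −n_y/n_z = 0.57091.
|∇z| = √(a²+b²) = 1.12679, so dip δ = arctan(1.12679) = 48.41°.
True thickness = vertical thickness × cos δ = 22 × cos 48.41° = 14.6 m.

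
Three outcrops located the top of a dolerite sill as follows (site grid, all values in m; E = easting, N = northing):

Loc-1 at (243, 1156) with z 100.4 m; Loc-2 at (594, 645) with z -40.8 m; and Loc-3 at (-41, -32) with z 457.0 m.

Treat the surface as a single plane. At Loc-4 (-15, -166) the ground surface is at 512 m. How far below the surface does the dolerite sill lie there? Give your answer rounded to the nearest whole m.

51 m

Let the plane be z = a·E + b·N + c.
Loc-2−Loc-1: 351a − 511b = −141.2;  Loc-3−Loc-1: −284a − 1188b = 356.6.
Solving gives a = −0.62260, b = −0.15133.
Then c = 100.4 − a·243 − b·1156 = 426.63.
At (-15, -166): z_contact = 9.3 + 25.1 + 426.63 = 461.1 m.
Depth below ground = 512 − 461.1 = 51 m.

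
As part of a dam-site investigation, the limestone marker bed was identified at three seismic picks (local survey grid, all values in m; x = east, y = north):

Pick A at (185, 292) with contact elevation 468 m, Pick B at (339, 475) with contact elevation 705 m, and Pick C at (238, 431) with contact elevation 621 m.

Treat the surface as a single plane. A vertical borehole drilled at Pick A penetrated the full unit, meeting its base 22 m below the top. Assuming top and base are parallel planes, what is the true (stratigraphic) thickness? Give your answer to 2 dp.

15.32 m

Two edge vectors: Pick A→Pick B = (154, 183, 237), Pick A→Pick C = (53, 139, 153).
Normal n = (Pick A→Pick B) × (Pick A→Pick C) = (-4944, -11001, 11707).
So ∂z/∂x = −n_x/n_z = 0.42231 and ∂z/∂y = −n_y/n_z = 0.93969.
|∇z| = √(a²+b²) = 1.03023, so dip δ = arctan(1.03023) = 45.85°.
True thickness = vertical thickness × cos δ = 22 × cos 45.85° = 15.32 m.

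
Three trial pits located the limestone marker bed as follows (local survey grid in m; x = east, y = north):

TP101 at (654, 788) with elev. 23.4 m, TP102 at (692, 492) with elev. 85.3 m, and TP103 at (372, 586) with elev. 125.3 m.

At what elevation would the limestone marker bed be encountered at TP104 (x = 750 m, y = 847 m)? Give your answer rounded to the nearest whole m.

Two edge vectors: TP101→TP102 = (38, -296, 61.9), TP101→TP103 = (-282, -202, 101.9).
Normal n = (TP101→TP102) × (TP101→TP103) = (-17658.6, -21328, -91148).
So ∂z/∂x = −n_x/n_z = −0.19374 and ∂z/∂y = −n_y/n_z = −0.23399.
Intercept c from TP101: 23.4 + 126.70 + 184.39 = 334.49.
At (750, 847): z = −145.3 − 198.2 + 334.49 = -9.0 m.

-9 m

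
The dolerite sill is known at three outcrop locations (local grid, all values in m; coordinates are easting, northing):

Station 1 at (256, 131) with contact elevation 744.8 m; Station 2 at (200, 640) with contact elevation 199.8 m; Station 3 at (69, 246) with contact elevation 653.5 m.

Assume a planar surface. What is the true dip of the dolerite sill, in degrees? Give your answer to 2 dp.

Two edge vectors: Station 1→Station 2 = (-56, 509, -545), Station 1→Station 3 = (-187, 115, -91.3).
Normal n = (Station 1→Station 2) × (Station 1→Station 3) = (16203.3, 96802.2, 88743).
So ∂z/∂easting = −n_x/n_z = −0.18259 and ∂z/∂northing = −n_y/n_z = −1.09082.
Gradient magnitude |∇z| = √(a² + b²) = √(0.03334 + 1.18988) = 1.10599.
True dip = arctan(1.10599) = 47.88°, dipping toward N (azimuth ≈ 010°).

47.88°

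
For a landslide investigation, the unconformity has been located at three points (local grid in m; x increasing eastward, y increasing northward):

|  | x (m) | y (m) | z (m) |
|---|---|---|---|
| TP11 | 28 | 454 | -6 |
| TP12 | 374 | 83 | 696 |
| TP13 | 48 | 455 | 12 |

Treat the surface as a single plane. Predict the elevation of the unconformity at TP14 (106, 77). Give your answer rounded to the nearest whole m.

Let the plane be z = a·x + b·y + c.
TP12−TP11: 346a − 371b = 702;  TP13−TP11: 20a + 1b = 18.
Solving gives a = 0.95030, b = −1.00592.
Then c = -6 − a·28 − b·454 = 424.08.
At (106, 77): z = 100.7 − 77.5 + 424.08 = 447.4 m.

447 m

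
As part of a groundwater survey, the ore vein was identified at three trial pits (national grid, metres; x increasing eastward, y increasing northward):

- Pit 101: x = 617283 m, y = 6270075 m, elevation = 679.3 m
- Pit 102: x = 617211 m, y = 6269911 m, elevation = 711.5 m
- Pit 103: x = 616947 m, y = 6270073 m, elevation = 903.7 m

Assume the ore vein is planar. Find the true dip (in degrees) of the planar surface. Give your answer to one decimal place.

Let the plane be z = a·x + b·y + c.
Pit 102−Pit 101: −72a − 164b = 32.2;  Pit 103−Pit 101: −336a − 2b = 224.4.
Solving gives a = −0.66844, b = 0.09712.
Gradient magnitude |∇z| = √(a² + b²) = √(0.44681 + 0.00943) = 0.67545.
True dip = arctan(0.67545) = 34.0°, dipping toward E (azimuth ≈ 098°).

34.0°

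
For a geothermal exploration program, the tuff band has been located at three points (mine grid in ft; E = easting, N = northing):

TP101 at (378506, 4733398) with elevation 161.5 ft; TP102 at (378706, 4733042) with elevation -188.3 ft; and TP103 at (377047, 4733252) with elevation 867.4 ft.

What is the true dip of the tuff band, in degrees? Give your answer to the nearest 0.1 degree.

Two edge vectors: TP101→TP102 = (200, -356, -349.8), TP101→TP103 = (-1459, -146, 705.9).
Normal n = (TP101→TP102) × (TP101→TP103) = (-302371.2, 369178.2, -548604).
So ∂z/∂E = −n_x/n_z = −0.55116 and ∂z/∂N = −n_y/n_z = 0.67294.
Gradient magnitude |∇z| = √(a² + b²) = √(0.30378 + 0.45285) = 0.86985.
True dip = arctan(0.86985) = 41.0°, dipping toward SE (azimuth ≈ 141°).

41.0°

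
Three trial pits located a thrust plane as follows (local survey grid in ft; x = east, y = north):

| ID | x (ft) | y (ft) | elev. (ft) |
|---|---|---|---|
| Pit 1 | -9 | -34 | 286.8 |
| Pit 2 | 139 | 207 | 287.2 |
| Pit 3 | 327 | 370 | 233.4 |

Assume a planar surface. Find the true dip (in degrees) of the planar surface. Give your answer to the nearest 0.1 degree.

35.9°

Let the plane be z = a·x + b·y + c.
Pit 2−Pit 1: 148a + 241b = 0.4;  Pit 3−Pit 1: 336a + 404b = −53.4.
Solving gives a = −0.61513, b = 0.37942.
Gradient magnitude |∇z| = √(a² + b²) = √(0.37839 + 0.14396) = 0.72274.
True dip = arctan(0.72274) = 35.9°, dipping toward ESE (azimuth ≈ 122°).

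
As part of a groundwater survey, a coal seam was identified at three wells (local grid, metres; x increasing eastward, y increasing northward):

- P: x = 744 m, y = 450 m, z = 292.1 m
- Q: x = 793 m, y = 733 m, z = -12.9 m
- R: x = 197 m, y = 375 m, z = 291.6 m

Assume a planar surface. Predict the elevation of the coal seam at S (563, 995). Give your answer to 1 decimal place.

-337.2 m

Two edge vectors: P→Q = (49, 283, -305), P→R = (-547, -75, -0.5).
Normal n = (P→Q) × (P→R) = (-23016.5, 166859.5, 151126).
So ∂z/∂x = −n_x/n_z = 0.15230 and ∂z/∂y = −n_y/n_z = −1.10411.
Intercept c from P: 292.1 − 113.31 + 496.85 = 675.64.
At (563, 995): z = 85.7 − 1098.6 + 675.64 = -337.2 m.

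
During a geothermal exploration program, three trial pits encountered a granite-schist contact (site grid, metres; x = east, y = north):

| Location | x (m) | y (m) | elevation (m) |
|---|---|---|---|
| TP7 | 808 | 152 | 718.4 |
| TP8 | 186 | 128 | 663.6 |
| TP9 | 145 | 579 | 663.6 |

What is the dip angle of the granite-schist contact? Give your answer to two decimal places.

5.04°

Two edge vectors: TP7→TP8 = (-622, -24, -54.8), TP7→TP9 = (-663, 427, -54.8).
Normal n = (TP7→TP8) × (TP7→TP9) = (24714.8, 2246.8, -281506).
So ∂z/∂x = −n_x/n_z = 0.08779 and ∂z/∂y = −n_y/n_z = 0.00798.
Gradient magnitude |∇z| = √(a² + b²) = √(0.00771 + 0.00006) = 0.08816.
True dip = arctan(0.08816) = 5.04°, dipping toward W (azimuth ≈ 265°).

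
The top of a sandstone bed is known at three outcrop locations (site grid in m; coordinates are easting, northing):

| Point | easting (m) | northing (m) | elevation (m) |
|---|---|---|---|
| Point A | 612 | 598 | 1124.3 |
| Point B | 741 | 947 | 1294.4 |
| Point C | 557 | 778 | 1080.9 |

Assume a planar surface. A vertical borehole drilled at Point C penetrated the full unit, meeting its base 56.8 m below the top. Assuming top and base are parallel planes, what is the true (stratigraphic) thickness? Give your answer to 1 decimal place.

Two edge vectors: Point A→Point B = (129, 349, 170.1), Point A→Point C = (-55, 180, -43.4).
Normal n = (Point A→Point B) × (Point A→Point C) = (-45764.6, -3756.9, 42415).
So ∂z/∂easting = −n_x/n_z = 1.07897 and ∂z/∂northing = −n_y/n_z = 0.08857.
|∇z| = √(a²+b²) = 1.08260, so dip δ = arctan(1.08260) = 47.27°.
True thickness = vertical thickness × cos δ = 56.8 × cos 47.27° = 38.5 m.

38.5 m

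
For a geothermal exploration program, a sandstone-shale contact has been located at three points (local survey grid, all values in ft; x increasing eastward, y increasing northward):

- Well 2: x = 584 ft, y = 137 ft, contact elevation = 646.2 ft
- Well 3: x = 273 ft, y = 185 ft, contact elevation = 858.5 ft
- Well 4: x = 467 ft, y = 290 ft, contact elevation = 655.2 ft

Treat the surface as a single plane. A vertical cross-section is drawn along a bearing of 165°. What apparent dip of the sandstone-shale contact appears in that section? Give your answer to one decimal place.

17.2°

Two edge vectors: Well 2→Well 3 = (-311, 48, 212.3), Well 2→Well 4 = (-117, 153, 9).
Normal n = (Well 2→Well 3) × (Well 2→Well 4) = (-32049.9, -22040.1, -41967).
So ∂z/∂x = −n_x/n_z = −0.76369 and ∂z/∂y = −n_y/n_z = −0.52518.
Unit vector along 165° is (sin 165°, cos 165°) = (0.2588, -0.9659).
Slope in that direction = a·(0.2588) + b·(-0.9659) = 0.30962.
Apparent dip = arctan|0.30962| = 17.2° (true dip is 42.8°, so apparent ≤ true as expected).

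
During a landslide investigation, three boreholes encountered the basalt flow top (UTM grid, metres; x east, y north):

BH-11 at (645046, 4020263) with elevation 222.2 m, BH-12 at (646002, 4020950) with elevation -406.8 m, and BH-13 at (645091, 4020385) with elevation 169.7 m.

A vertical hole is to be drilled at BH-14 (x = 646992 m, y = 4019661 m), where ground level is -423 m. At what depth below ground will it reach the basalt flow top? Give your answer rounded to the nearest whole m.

Two edge vectors: BH-11→BH-12 = (956, 687, -629), BH-11→BH-13 = (45, 122, -52.5).
Normal n = (BH-11→BH-12) × (BH-11→BH-13) = (40670.5, 21885, 85717).
So ∂z/∂x = −n_x/n_z = −0.47447414 and ∂z/∂y = −n_y/n_z = −0.25531691.
Intercept c from BH-11: 222.2 + 306057.65 + 1026441.15 = 1332720.99.
At (646992, 4019661): z_contact = −306981.0 − 1026287.4 + 1332720.99 = -547.4 m.
Depth below ground = -423 − (-547.4) = 124 m.

124 m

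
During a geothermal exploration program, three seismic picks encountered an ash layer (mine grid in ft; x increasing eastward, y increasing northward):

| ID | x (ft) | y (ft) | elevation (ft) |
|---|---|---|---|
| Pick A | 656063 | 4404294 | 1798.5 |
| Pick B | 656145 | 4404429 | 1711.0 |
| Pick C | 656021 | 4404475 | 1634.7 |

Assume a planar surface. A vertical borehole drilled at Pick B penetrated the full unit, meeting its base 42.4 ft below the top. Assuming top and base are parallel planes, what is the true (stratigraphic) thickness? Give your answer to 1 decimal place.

31.7 ft

Two edge vectors: Pick A→Pick B = (82, 135, -87.5), Pick A→Pick C = (-42, 181, -163.8).
Normal n = (Pick A→Pick B) × (Pick A→Pick C) = (-6275.5, 17106.6, 20512).
So ∂z/∂x = −n_x/n_z = 0.30594 and ∂z/∂y = −n_y/n_z = −0.83398.
|∇z| = √(a²+b²) = 0.88833, so dip δ = arctan(0.88833) = 41.62°.
True thickness = vertical thickness × cos δ = 42.4 × cos 41.62° = 31.7 ft.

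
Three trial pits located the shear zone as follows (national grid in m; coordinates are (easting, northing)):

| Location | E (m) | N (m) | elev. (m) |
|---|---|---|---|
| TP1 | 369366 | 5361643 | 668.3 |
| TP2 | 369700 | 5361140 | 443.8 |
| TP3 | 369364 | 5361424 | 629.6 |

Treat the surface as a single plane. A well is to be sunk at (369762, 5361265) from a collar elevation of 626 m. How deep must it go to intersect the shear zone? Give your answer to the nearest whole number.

184 m

Let the plane be z = a·E + b·N + c.
TP2−TP1: 334a − 503b = −224.5;  TP3−TP1: −2a − 219b = −38.7.
Solving gives a = −0.40052055, b = 0.18037005.
Then c = 668.3 − a·369366 − b·5361643 = −818472.85.
At (369762, 5361265): z_contact = −148097.3 + 967011.6 − 818472.85 = 441.5 m.
Depth below ground = 626 − 441.5 = 184 m.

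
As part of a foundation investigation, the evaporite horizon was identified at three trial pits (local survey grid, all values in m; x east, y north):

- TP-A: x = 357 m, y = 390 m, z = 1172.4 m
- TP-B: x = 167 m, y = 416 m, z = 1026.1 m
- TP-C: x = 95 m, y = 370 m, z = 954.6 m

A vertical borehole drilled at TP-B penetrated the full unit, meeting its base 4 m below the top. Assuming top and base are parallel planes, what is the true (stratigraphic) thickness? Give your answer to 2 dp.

3.03 m

Two edge vectors: TP-A→TP-B = (-190, 26, -146.3), TP-A→TP-C = (-262, -20, -217.8).
Normal n = (TP-A→TP-B) × (TP-A→TP-C) = (-8588.8, -3051.4, 10612).
So ∂z/∂x = −n_x/n_z = 0.80935 and ∂z/∂y = −n_y/n_z = 0.28754.
|∇z| = √(a²+b²) = 0.85891, so dip δ = arctan(0.85891) = 40.66°.
True thickness = vertical thickness × cos δ = 4 × cos 40.66° = 3.03 m.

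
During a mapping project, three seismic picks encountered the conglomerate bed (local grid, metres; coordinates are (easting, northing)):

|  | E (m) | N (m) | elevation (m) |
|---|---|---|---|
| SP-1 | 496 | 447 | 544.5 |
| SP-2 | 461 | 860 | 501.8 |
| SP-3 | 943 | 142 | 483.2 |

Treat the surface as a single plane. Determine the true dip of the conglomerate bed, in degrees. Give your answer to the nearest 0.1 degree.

14.1°

Let the plane be z = a·E + b·N + c.
SP-2−SP-1: −35a + 413b = −42.7;  SP-3−SP-1: 447a − 305b = −61.3.
Solving gives a = −0.22043, b = −0.12207.
Gradient magnitude |∇z| = √(a² + b²) = √(0.04859 + 0.01490) = 0.25197.
True dip = arctan(0.25197) = 14.1°, dipping toward ENE (azimuth ≈ 061°).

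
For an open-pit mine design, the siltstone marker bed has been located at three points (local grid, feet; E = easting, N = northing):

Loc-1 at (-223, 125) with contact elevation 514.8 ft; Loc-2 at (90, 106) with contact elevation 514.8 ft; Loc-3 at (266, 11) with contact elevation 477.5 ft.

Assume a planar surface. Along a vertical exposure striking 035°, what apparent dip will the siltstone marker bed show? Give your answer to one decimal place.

20.7°

Let the plane be z = a·E + b·N + c.
Loc-2−Loc-1: 313a − 19b = 0;  Loc-3−Loc-1: 489a − 114b = −37.3.
Solving gives a = 0.02685, b = 0.44238.
Unit vector along 035° is (sin 35°, cos 35°) = (0.5736, 0.8192).
Slope in that direction = a·(0.5736) + b·(0.8192) = 0.37778.
Apparent dip = arctan|0.37778| = 20.7° (true dip is 23.9°, so apparent ≤ true as expected).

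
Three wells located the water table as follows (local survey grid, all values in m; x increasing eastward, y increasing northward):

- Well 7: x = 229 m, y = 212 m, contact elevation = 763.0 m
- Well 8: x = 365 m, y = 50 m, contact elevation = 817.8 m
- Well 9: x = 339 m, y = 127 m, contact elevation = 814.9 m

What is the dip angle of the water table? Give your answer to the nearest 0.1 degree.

31.8°

Two edge vectors: Well 7→Well 8 = (136, -162, 54.8), Well 7→Well 9 = (110, -85, 51.9).
Normal n = (Well 7→Well 8) × (Well 7→Well 9) = (-3749.8, -1030.4, 6260).
So ∂z/∂x = −n_x/n_z = 0.59901 and ∂z/∂y = −n_y/n_z = 0.16460.
Gradient magnitude |∇z| = √(a² + b²) = √(0.35881 + 0.02709) = 0.62121.
True dip = arctan(0.62121) = 31.8°, dipping toward WSW (azimuth ≈ 255°).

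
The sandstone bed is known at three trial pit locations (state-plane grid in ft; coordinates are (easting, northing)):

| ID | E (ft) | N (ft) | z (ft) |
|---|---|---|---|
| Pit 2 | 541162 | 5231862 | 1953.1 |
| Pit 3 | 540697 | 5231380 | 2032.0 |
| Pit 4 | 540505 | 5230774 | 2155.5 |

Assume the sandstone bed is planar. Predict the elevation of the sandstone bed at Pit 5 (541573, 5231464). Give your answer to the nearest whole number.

Let the plane be z = a·E + b·N + c.
Pit 3−Pit 2: −465a − 482b = 78.9;  Pit 4−Pit 2: −657a − 1088b = 202.4.
Solving gives a = 0.06189616, b = −0.22340604.
Then c = 1953.1 − a·541162 − b·5231862 = 1137286.84.
At (541573, 5231464): z = 33521.3 − 1168740.7 + 1137286.84 = 2067.5 ft.

2067 ft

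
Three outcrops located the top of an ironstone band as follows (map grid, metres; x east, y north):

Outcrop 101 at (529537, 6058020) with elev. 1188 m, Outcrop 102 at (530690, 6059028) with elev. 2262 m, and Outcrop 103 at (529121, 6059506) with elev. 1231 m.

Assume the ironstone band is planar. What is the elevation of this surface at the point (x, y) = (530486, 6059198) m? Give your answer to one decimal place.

2153.1 m

Let the plane be z = a·x + b·y + c.
Outcrop 102−Outcrop 101: 1153a + 1008b = 1074;  Outcrop 103−Outcrop 101: −416a + 1486b = 43.
Solving gives a = 0.728011531, b = 0.232740779.
Then c = 1188 − a·529537 − b·6058020 = −1794269.33.
At (530486, 6059198): z = 386199.9 + 1410222.5 − 1794269.33 = 2153.1 m.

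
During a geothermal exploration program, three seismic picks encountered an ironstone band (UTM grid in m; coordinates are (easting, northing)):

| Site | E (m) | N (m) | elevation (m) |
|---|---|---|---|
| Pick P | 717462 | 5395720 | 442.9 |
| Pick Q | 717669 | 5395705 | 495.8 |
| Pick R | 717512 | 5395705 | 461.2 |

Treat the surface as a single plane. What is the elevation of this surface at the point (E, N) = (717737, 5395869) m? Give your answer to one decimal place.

Two edge vectors: Pick P→Pick Q = (207, -15, 52.9), Pick P→Pick R = (50, -15, 18.3).
Normal n = (Pick P→Pick Q) × (Pick P→Pick R) = (519, -1143.1, -2355).
So ∂z/∂E = −n_x/n_z = 0.220382166 and ∂z/∂N = −n_y/n_z = −0.485392781.
Intercept c from Pick P: 442.9 − 158115.83 + 2619043.54 = 2461370.61.
At (717737, 5395869): z = 158176.4 − 2619115.9 + 2461370.61 = 431.2 m.

431.2 m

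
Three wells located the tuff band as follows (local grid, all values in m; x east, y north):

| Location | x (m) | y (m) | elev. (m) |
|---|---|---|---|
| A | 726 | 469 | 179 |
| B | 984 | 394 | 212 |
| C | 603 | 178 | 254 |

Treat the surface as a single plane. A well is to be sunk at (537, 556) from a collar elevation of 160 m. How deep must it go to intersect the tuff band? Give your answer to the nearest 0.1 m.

14.1 m

Two edge vectors: A→B = (258, -75, 33), A→C = (-123, -291, 75).
Normal n = (A→B) × (A→C) = (3978, -23409, -84303).
So ∂z/∂x = −n_x/n_z = 0.04719 and ∂z/∂y = −n_y/n_z = −0.27768.
Intercept c from A: 179 − 34.26 + 130.23 = 274.97.
At (537, 556): z_contact = 25.34 − 154.39 + 274.97 = 145.92 m.
Depth below ground = 160 − 145.92 = 14.1 m.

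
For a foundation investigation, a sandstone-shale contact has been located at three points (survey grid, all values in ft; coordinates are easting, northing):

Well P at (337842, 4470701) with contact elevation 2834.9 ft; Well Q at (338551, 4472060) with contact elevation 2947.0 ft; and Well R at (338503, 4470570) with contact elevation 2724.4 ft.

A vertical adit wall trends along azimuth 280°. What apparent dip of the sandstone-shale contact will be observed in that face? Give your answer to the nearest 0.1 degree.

9.2°

Two edge vectors: Well P→Well Q = (709, 1359, 112.1), Well P→Well R = (661, -131, -110.5).
Normal n = (Well P→Well Q) × (Well P→Well R) = (-135484.4, 152442.6, -991178).
So ∂z/∂easting = −n_x/n_z = −0.13669 and ∂z/∂northing = −n_y/n_z = 0.15380.
Unit vector along 280° is (sin 280°, cos 280°) = (-0.9848, 0.1736).
Slope in that direction = a·(-0.9848) + b·(0.1736) = 0.16132.
Apparent dip = arctan|0.16132| = 9.2° (true dip is 11.6°, so apparent ≤ true as expected).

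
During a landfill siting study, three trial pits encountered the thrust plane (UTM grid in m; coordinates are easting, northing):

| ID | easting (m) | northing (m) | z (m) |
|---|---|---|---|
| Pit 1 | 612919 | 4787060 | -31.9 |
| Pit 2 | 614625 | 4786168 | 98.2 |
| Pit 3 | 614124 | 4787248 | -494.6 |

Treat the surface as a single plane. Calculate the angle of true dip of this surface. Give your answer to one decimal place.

Two edge vectors: Pit 1→Pit 2 = (1706, -892, 130.1), Pit 1→Pit 3 = (1205, 188, -462.7).
Normal n = (Pit 1→Pit 2) × (Pit 1→Pit 3) = (388269.6, 946136.7, 1395588).
So ∂z/∂easting = −n_x/n_z = −0.27821 and ∂z/∂northing = −n_y/n_z = −0.67795.
Gradient magnitude |∇z| = √(a² + b²) = √(0.07740 + 0.45961) = 0.73281.
True dip = arctan(0.73281) = 36.2°, dipping toward NNE (azimuth ≈ 022°).

36.2°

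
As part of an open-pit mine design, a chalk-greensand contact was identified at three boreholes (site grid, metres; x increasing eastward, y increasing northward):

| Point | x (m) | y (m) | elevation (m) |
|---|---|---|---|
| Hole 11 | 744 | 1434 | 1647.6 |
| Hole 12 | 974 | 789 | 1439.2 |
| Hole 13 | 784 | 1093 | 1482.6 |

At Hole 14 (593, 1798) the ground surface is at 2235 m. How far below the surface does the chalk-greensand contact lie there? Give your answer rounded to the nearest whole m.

Let the plane be z = a·x + b·y + c.
Hole 12−Hole 11: 230a − 645b = −208.4;  Hole 13−Hole 11: 40a − 341b = −165.
Solving gives a = 0.67187, b = 0.56268.
Then c = 1647.6 − a·744 − b·1434 = 340.84.
At (593, 1798): z_contact = 398.4 + 1011.7 + 340.84 = 1751.0 m.
Depth below ground = 2235 − 1751.0 = 484 m.

484 m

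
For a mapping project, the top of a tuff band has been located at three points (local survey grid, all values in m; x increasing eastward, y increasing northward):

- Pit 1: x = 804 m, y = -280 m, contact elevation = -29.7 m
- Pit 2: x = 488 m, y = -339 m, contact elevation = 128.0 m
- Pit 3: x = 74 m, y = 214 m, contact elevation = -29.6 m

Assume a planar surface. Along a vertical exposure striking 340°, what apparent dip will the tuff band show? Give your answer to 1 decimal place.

Two edge vectors: Pit 1→Pit 2 = (-316, -59, 157.7), Pit 1→Pit 3 = (-730, 494, 0.1).
Normal n = (Pit 1→Pit 2) × (Pit 1→Pit 3) = (-77909.7, -115089.4, -199174).
So ∂z/∂x = −n_x/n_z = −0.39116 and ∂z/∂y = −n_y/n_z = −0.57783.
Unit vector along 340° is (sin 340°, cos 340°) = (-0.3420, 0.9397).
Slope in that direction = a·(-0.3420) + b·(0.9397) = −0.40920.
Apparent dip = arctan|0.40920| = 22.3° (true dip is 34.9°, so apparent ≤ true as expected).

22.3°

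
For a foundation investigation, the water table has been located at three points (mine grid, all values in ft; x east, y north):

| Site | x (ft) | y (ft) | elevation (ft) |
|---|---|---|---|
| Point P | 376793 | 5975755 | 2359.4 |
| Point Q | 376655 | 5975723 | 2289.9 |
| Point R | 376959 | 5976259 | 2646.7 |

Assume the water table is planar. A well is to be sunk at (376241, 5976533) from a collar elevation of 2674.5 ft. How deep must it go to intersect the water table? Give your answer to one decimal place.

Two edge vectors: Point P→Point Q = (-138, -32, -69.5), Point P→Point R = (166, 504, 287.3).
Normal n = (Point P→Point Q) × (Point P→Point R) = (25834.4, 28110.4, -64240).
So ∂z/∂x = −n_x/n_z = 0.402154421 and ∂z/∂y = −n_y/n_z = 0.437584060.
Intercept c from Point P: 2359.4 − 151528.97 − 2614895.13 = −2764064.70.
At (376241, 5976533): z_contact = 151306.98 + 2615235.57 − 2764064.70 = 2477.85 ft.
Depth below ground = 2674.5 − 2477.85 = 196.6 ft.

196.6 ft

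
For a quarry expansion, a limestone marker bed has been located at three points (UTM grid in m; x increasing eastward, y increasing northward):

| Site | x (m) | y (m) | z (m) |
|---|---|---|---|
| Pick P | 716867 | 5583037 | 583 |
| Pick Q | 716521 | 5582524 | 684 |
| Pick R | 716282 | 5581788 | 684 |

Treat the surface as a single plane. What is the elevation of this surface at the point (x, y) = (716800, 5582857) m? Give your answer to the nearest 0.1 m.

Let the plane be z = a·x + b·y + c.
Pick Q−Pick P: −346a − 513b = 101;  Pick R−Pick P: −585a − 1249b = 101.
Solving gives a = −0.562942544, b = 0.182803353.
Then c = 583 − a·716867 − b·5583037 = −616459.95.
At (716800, 5582857): z = −403517.2 + 1020565.0 − 616459.95 = 587.8 m.

587.8 m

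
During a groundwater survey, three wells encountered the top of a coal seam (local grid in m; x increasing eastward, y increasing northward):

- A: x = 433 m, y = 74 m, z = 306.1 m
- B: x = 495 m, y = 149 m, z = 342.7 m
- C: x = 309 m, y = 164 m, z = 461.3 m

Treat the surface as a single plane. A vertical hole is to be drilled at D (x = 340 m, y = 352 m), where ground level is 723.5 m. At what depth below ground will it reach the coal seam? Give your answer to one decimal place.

Two edge vectors: A→B = (62, 75, 36.6), A→C = (-124, 90, 155.2).
Normal n = (A→B) × (A→C) = (8346, -14160.8, 14880).
So ∂z/∂x = −n_x/n_z = −0.56089 and ∂z/∂y = −n_y/n_z = 0.95167.
Intercept c from A: 306.1 + 242.86 − 70.42 = 478.54.
At (340, 352): z_contact = −190.70 + 334.99 + 478.54 = 622.83 m.
Depth below ground = 723.5 − 622.83 = 100.7 m.

100.7 m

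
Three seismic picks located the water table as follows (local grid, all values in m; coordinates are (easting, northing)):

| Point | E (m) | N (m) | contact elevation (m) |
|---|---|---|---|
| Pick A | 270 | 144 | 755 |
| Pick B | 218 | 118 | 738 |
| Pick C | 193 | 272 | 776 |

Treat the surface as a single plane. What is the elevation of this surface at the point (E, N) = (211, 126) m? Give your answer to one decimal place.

Two edge vectors: Pick A→Pick B = (-52, -26, -17), Pick A→Pick C = (-77, 128, 21).
Normal n = (Pick A→Pick B) × (Pick A→Pick C) = (1630, 2401, -8658).
So ∂z/∂E = −n_x/n_z = 0.18827 and ∂z/∂N = −n_y/n_z = 0.27732.
Intercept c from Pick A: 755 − 50.83 − 39.93 = 664.23.
At (211, 126): z = 39.7 + 34.9 + 664.23 = 738.9 m.

738.9 m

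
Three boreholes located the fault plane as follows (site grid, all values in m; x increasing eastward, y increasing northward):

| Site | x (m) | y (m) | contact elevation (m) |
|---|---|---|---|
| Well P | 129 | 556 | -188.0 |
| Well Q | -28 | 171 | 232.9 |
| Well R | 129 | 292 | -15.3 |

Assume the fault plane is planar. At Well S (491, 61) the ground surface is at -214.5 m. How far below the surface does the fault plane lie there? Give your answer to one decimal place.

39.5 m

Two edge vectors: Well P→Well Q = (-157, -385, 420.9), Well P→Well R = (0, -264, 172.7).
Normal n = (Well P→Well Q) × (Well P→Well R) = (44628.1, 27113.9, 41448).
So ∂z/∂x = −n_x/n_z = −1.07673 and ∂z/∂y = −n_y/n_z = −0.65417.
Intercept c from Well P: -188 + 138.90 + 363.72 = 314.61.
At (491, 61): z_contact = −528.67 − 39.90 + 314.61 = -253.96 m.
Depth below ground = -214.5 − (-253.96) = 39.5 m.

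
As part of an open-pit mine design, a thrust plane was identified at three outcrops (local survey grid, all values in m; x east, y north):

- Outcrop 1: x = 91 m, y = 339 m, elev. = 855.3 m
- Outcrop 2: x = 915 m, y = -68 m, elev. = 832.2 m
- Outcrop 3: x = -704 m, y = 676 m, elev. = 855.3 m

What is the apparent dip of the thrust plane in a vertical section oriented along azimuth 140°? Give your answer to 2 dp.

Let the plane be z = a·x + b·y + c.
Outcrop 2−Outcrop 1: 824a − 407b = −23.1;  Outcrop 3−Outcrop 1: −795a + 337b = 0.
Solving gives a = 0.16969, b = 0.40030.
Unit vector along 140° is (sin 140°, cos 140°) = (0.6428, -0.7660).
Slope in that direction = a·(0.6428) + b·(-0.7660) = −0.19757.
Apparent dip = arctan|0.19757| = 11.18° (true dip is 23.5°, so apparent ≤ true as expected).

11.18°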